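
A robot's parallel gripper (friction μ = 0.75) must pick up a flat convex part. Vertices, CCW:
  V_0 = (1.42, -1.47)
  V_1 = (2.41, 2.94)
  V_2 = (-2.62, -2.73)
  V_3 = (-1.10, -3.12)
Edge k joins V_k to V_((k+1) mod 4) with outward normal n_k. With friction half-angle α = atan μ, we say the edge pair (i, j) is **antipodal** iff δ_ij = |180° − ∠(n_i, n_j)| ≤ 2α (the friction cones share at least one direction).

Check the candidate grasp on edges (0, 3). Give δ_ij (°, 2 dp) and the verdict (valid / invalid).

δ = 135.87°, invalid

α = atan 0.75 = 36.87°;  2α = 73.74°
edge 0: e_0 = (+0.99, +4.41);  n_0 = (+0.9757, -0.2190)
edge 3: e_3 = (+2.52, +1.65);  n_3 = (+0.5478, -0.8366)
∠(n_0, n_3) = 44.13°
δ = |180° − 44.13°| = 135.87°
135.87° > 2α = 73.74°  →  invalid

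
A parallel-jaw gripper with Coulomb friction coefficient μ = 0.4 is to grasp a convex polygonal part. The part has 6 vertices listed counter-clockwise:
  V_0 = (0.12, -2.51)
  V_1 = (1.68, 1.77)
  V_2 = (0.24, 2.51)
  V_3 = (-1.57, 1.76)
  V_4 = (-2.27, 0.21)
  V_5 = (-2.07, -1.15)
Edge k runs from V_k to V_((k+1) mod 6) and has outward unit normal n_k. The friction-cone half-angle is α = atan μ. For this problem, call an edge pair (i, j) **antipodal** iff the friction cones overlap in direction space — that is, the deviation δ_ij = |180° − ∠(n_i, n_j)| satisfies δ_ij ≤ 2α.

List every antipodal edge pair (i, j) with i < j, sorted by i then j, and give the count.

count = 3; pairs: (0,3), (0,4), (1,5)

α = atan 0.4 = 21.80°;  2α = 43.60°
n_0 = (+0.9395, -0.3424)
n_1 = (+0.4571, +0.8894)
n_2 = (-0.3828, +0.9238)
n_3 = (-0.9114, +0.4116)
n_4 = (-0.9894, -0.1455)
n_5 = (-0.5276, -0.8495)
  (0,1): δ = 97.17°  ·
  (0,2): δ = 47.47°  ·
  (0,3): δ = 4.28°  ✓
  (0,4): δ = 28.39°  ✓
  (0,5): δ = 78.19°  ·
  (1,2): δ = 130.29°  ·
  (1,3): δ = 87.11°  ·
  (1,4): δ = 54.44°  ·
  (1,5): δ = 4.64°  ✓
  (2,3): δ = 136.81°  ·
  (2,4): δ = 104.14°  ·
  (2,5): δ = 54.35°  ·
  (3,4): δ = 147.33°  ·
  (3,5): δ = 97.54°  ·
  (4,5): δ = 130.21°  ·
antipodal pairs: 3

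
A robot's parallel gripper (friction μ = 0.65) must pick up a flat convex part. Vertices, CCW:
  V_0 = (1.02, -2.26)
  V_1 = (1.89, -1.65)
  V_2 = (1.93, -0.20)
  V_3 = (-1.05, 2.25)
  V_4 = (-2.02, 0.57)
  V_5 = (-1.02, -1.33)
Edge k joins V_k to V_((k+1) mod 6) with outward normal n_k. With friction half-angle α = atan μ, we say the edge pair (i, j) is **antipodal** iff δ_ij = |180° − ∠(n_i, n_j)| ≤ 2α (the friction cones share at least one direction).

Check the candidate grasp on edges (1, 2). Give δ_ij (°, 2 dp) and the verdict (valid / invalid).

α = atan 0.65 = 33.02°;  2α = 66.05°
edge 1: e_1 = (+0.04, +1.45);  n_1 = (+0.9996, -0.0276)
edge 2: e_2 = (-2.98, +2.45);  n_2 = (+0.6351, +0.7725)
∠(n_1, n_2) = 52.15°
δ = |180° − 52.15°| = 127.85°
127.85° > 2α = 66.05°  →  invalid

δ = 127.85°, invalid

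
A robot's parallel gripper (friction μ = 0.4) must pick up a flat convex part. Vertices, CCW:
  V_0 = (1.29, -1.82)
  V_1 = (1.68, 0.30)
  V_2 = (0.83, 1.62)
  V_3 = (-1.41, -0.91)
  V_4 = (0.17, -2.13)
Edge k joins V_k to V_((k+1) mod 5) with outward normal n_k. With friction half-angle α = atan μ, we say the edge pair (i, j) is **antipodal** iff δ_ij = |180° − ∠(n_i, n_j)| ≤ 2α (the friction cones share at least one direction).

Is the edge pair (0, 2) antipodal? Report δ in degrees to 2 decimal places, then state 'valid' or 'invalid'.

α = atan 0.4 = 21.80°;  2α = 43.60°
edge 0: e_0 = (+0.39, +2.12);  n_0 = (+0.9835, -0.1809)
edge 2: e_2 = (-2.24, -2.53);  n_2 = (-0.7487, +0.6629)
∠(n_0, n_2) = 148.90°
δ = |180° − 148.90°| = 31.10°
31.10° ≤ 2α = 43.60°  →  valid

δ = 31.10°, valid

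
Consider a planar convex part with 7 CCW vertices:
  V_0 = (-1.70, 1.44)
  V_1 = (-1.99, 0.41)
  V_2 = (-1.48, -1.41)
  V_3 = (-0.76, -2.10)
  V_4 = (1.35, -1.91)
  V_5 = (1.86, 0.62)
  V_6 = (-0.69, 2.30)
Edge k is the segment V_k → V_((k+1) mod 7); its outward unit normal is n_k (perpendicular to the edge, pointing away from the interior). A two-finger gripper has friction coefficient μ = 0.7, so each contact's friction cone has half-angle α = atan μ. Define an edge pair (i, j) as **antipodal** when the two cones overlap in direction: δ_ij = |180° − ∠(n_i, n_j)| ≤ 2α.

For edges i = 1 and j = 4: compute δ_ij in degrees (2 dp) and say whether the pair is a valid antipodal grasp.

δ = 27.05°, valid

α = atan 0.7 = 34.99°;  2α = 69.98°
edge 1: e_1 = (+0.51, -1.82);  n_1 = (-0.9629, -0.2698)
edge 4: e_4 = (+0.51, +2.53);  n_4 = (+0.9803, -0.1976)
∠(n_1, n_4) = 152.95°
δ = |180° − 152.95°| = 27.05°
27.05° ≤ 2α = 69.98°  →  valid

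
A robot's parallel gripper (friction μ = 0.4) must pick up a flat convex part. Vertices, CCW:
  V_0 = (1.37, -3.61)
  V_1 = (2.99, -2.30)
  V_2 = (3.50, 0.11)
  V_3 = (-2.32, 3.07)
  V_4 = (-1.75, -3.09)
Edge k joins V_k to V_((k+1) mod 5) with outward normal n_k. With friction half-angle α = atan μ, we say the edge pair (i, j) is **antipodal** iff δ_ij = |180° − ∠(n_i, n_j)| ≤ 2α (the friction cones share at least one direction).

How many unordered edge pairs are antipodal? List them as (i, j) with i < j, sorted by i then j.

count = 2; pairs: (1,3), (2,4)

α = atan 0.4 = 21.80°;  2α = 43.60°
n_0 = (+0.6288, -0.7776)
n_1 = (+0.9783, -0.2070)
n_2 = (+0.4533, +0.8913)
n_3 = (-0.9957, -0.0921)
n_4 = (-0.1644, -0.9864)
  (0,1): δ = 140.91°  ·
  (0,2): δ = 65.92°  ·
  (0,3): δ = 56.33°  ·
  (0,4): δ = 131.58°  ·
  (1,2): δ = 105.01°  ·
  (1,3): δ = 17.24°  ✓
  (1,4): δ = 92.49°  ·
  (2,3): δ = 57.76°  ·
  (2,4): δ = 17.50°  ✓
  (3,4): δ = 104.75°  ·
antipodal pairs: 2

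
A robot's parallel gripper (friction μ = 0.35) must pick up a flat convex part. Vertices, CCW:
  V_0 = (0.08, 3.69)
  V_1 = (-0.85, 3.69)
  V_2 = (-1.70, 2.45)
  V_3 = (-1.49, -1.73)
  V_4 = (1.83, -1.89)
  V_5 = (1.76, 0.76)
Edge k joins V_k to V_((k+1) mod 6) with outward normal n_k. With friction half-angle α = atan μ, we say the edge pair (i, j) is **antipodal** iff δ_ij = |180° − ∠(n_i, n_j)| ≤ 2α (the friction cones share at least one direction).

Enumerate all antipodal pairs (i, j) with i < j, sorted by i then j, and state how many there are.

α = atan 0.35 = 19.29°;  2α = 38.58°
n_0 = (+0.0000, +1.0000)
n_1 = (-0.8248, +0.5654)
n_2 = (-0.9987, -0.0502)
n_3 = (-0.0481, -0.9988)
n_4 = (+0.9997, +0.0264)
n_5 = (+0.8675, +0.4974)
  (0,1): δ = 124.43°  ·
  (0,2): δ = 87.12°  ·
  (0,3): δ = 2.76°  ✓
  (0,4): δ = 91.51°  ·
  (0,5): δ = 119.83°  ·
  (1,2): δ = 142.69°  ·
  (1,3): δ = 58.33°  ·
  (1,4): δ = 35.94°  ✓
  (1,5): δ = 64.26°  ·
  (2,3): δ = 95.64°  ·
  (2,4): δ = 1.36°  ✓
  (2,5): δ = 26.95°  ✓
  (3,4): δ = 85.73°  ·
  (3,5): δ = 57.41°  ·
  (4,5): δ = 151.68°  ·
antipodal pairs: 4

count = 4; pairs: (0,3), (1,4), (2,4), (2,5)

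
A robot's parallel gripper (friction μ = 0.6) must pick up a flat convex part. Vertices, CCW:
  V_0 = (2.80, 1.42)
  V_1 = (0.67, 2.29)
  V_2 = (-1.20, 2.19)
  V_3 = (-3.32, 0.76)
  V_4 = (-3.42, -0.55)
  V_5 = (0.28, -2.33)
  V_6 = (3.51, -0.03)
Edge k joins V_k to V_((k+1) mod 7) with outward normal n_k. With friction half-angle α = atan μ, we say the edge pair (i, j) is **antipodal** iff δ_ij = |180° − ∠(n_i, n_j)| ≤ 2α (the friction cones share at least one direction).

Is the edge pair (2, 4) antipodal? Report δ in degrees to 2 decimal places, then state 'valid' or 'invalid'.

δ = 59.69°, valid

α = atan 0.6 = 30.96°;  2α = 61.93°
edge 2: e_2 = (-2.12, -1.43);  n_2 = (-0.5592, +0.8290)
edge 4: e_4 = (+3.70, -1.78);  n_4 = (-0.4335, -0.9011)
∠(n_2, n_4) = 120.31°
δ = |180° − 120.31°| = 59.69°
59.69° ≤ 2α = 61.93°  →  valid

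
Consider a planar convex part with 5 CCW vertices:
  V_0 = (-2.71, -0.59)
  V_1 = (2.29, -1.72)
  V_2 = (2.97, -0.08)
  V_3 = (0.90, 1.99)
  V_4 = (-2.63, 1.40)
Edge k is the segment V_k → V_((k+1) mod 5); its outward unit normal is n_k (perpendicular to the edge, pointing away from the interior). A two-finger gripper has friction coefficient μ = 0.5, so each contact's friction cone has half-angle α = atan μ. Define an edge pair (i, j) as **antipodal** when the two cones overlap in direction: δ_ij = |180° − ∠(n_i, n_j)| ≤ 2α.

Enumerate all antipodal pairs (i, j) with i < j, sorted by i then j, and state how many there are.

α = atan 0.5 = 26.57°;  2α = 53.13°
n_0 = (-0.2204, -0.9754)
n_1 = (+0.9237, -0.3830)
n_2 = (+0.7071, +0.7071)
n_3 = (-0.1649, +0.9863)
n_4 = (-0.9992, +0.0402)
  (0,1): δ = 99.79°  ·
  (0,2): δ = 32.27°  ✓
  (0,3): δ = 22.22°  ✓
  (0,4): δ = 100.43°  ·
  (1,2): δ = 112.48°  ·
  (1,3): δ = 57.99°  ·
  (1,4): δ = 20.22°  ✓
  (2,3): δ = 125.51°  ·
  (2,4): δ = 47.30°  ✓
  (3,4): δ = 101.79°  ·
antipodal pairs: 4

count = 4; pairs: (0,2), (0,3), (1,4), (2,4)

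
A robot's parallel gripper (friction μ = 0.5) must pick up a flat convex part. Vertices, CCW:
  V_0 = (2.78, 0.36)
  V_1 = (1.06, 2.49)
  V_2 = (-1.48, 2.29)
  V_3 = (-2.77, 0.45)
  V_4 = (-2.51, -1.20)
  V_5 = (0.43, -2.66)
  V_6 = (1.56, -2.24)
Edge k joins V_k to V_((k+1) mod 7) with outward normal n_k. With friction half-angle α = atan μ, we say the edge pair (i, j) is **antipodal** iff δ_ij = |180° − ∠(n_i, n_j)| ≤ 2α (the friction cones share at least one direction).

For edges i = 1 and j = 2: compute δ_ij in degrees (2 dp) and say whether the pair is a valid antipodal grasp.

δ = 129.54°, invalid

α = atan 0.5 = 26.57°;  2α = 53.13°
edge 1: e_1 = (-2.54, -0.20);  n_1 = (-0.0785, +0.9969)
edge 2: e_2 = (-1.29, -1.84);  n_2 = (-0.8188, +0.5741)
∠(n_1, n_2) = 50.46°
δ = |180° − 50.46°| = 129.54°
129.54° > 2α = 53.13°  →  invalid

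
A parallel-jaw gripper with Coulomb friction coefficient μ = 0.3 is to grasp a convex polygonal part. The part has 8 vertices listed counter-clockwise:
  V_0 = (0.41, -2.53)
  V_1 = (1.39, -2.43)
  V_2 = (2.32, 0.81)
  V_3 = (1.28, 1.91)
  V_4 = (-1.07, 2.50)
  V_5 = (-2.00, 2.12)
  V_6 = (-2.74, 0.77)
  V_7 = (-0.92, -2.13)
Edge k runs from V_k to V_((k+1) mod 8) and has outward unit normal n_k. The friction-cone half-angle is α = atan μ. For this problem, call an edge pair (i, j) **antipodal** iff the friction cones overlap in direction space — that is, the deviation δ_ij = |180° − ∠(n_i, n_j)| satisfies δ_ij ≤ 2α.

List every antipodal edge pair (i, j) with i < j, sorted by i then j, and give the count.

count = 6; pairs: (0,3), (0,4), (1,5), (2,6), (2,7), (3,7)

α = atan 0.3 = 16.70°;  2α = 33.40°
n_0 = (+0.1015, -0.9948)
n_1 = (+0.9612, -0.2759)
n_2 = (+0.7266, +0.6870)
n_3 = (+0.2435, +0.9699)
n_4 = (-0.3782, +0.9257)
n_5 = (-0.8769, +0.4807)
n_6 = (-0.8470, -0.5316)
n_7 = (-0.2880, -0.9576)
  (0,1): δ = 111.84°  ·
  (0,2): δ = 52.43°  ·
  (0,3): δ = 19.92°  ✓
  (0,4): δ = 16.40°  ✓
  (0,5): δ = 55.44°  ·
  (0,6): δ = 116.29°  ·
  (0,7): δ = 157.43°  ·
  (1,2): δ = 120.59°  ·
  (1,3): δ = 88.08°  ·
  (1,4): δ = 51.76°  ·
  (1,5): δ = 12.71°  ✓
  (1,6): δ = 48.13°  ·
  (1,7): δ = 89.28°  ·
  (2,3): δ = 147.49°  ·
  (2,4): δ = 111.17°  ·
  (2,5): δ = 72.12°  ·
  (2,6): δ = 11.28°  ✓
  (2,7): δ = 29.87°  ✓
  (3,4): δ = 143.68°  ·
  (3,5): δ = 104.64°  ·
  (3,6): δ = 43.79°  ·
  (3,7): δ = 2.65°  ✓
  (4,5): δ = 140.95°  ·
  (4,6): δ = 80.11°  ·
  (4,7): δ = 38.96°  ·
  (5,6): δ = 119.16°  ·
  (5,7): δ = 78.01°  ·
  (6,7): δ = 138.85°  ·
antipodal pairs: 6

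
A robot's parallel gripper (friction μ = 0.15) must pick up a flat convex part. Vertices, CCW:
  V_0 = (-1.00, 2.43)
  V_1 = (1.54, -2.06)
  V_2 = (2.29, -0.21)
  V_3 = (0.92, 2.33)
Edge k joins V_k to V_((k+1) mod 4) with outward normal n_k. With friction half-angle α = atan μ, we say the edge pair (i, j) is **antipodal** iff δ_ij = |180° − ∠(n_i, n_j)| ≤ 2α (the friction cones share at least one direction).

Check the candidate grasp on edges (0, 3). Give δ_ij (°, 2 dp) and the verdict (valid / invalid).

α = atan 0.15 = 8.53°;  2α = 17.06°
edge 0: e_0 = (+2.54, -4.49);  n_0 = (-0.8704, -0.4924)
edge 3: e_3 = (-1.92, +0.10);  n_3 = (+0.0520, +0.9986)
∠(n_0, n_3) = 122.48°
δ = |180° − 122.48°| = 57.52°
57.52° > 2α = 17.06°  →  invalid

δ = 57.52°, invalid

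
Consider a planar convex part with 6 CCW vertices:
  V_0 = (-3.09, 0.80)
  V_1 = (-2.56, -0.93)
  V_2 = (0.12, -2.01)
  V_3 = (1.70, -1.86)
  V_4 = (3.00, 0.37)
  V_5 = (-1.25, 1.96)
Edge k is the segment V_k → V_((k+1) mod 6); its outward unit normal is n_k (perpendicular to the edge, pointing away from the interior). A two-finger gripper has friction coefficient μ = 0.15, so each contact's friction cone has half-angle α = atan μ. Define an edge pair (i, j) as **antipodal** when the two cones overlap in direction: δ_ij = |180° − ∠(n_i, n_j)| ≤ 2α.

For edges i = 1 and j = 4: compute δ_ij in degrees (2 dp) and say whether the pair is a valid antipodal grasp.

α = atan 0.15 = 8.53°;  2α = 17.06°
edge 1: e_1 = (+2.68, -1.08);  n_1 = (-0.3738, -0.9275)
edge 4: e_4 = (-4.25, +1.59);  n_4 = (+0.3504, +0.9366)
∠(n_1, n_4) = 178.56°
δ = |180° − 178.56°| = 1.44°
1.44° ≤ 2α = 17.06°  →  valid

δ = 1.44°, valid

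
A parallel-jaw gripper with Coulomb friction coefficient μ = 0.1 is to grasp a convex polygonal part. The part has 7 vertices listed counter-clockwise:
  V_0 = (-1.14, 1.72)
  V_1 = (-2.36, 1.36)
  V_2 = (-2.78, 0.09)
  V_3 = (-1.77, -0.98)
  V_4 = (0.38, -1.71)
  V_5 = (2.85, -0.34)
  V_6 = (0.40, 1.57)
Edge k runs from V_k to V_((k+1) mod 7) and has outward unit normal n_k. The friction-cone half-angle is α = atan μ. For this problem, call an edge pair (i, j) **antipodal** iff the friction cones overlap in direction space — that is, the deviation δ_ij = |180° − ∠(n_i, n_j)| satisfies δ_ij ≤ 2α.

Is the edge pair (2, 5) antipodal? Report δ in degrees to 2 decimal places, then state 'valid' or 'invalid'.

δ = 8.71°, valid

α = atan 0.1 = 5.71°;  2α = 11.42°
edge 2: e_2 = (+1.01, -1.07);  n_2 = (-0.7272, -0.6864)
edge 5: e_5 = (-2.45, +1.91);  n_5 = (+0.6148, +0.7887)
∠(n_2, n_5) = 171.29°
δ = |180° − 171.29°| = 8.71°
8.71° ≤ 2α = 11.42°  →  valid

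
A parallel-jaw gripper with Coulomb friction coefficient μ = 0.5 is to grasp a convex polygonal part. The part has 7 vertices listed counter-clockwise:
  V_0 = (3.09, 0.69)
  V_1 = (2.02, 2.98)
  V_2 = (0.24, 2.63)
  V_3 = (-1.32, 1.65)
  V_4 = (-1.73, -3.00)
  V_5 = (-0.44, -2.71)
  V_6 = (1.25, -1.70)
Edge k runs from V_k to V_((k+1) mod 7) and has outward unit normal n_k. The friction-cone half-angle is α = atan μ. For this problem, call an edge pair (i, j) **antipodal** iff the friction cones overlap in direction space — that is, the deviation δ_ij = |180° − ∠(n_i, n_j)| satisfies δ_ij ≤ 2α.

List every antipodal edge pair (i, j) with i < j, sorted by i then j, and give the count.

α = atan 0.5 = 26.57°;  2α = 53.13°
n_0 = (+0.9060, +0.4233)
n_1 = (-0.1929, +0.9812)
n_2 = (-0.5319, +0.8468)
n_3 = (-0.9961, +0.0878)
n_4 = (+0.2193, -0.9757)
n_5 = (+0.5130, -0.8584)
n_6 = (+0.7924, -0.6100)
  (0,1): δ = 103.92°  ·
  (0,2): δ = 82.91°  ·
  (0,3): δ = 30.08°  ✓
  (0,4): δ = 77.63°  ·
  (0,5): δ = 95.82°  ·
  (0,6): δ = 117.36°  ·
  (1,2): δ = 158.99°  ·
  (1,3): δ = 106.16°  ·
  (1,4): δ = 1.55°  ✓
  (1,5): δ = 19.74°  ✓
  (1,6): δ = 41.28°  ✓
  (2,3): δ = 127.18°  ·
  (2,4): δ = 19.47°  ✓
  (2,5): δ = 1.27°  ✓
  (2,6): δ = 20.27°  ✓
  (3,4): δ = 72.29°  ·
  (3,5): δ = 54.10°  ·
  (3,6): δ = 32.55°  ✓
  (4,5): δ = 161.81°  ·
  (4,6): δ = 140.26°  ·
  (5,6): δ = 158.46°  ·
antipodal pairs: 8

count = 8; pairs: (0,3), (1,4), (1,5), (1,6), (2,4), (2,5), (2,6), (3,6)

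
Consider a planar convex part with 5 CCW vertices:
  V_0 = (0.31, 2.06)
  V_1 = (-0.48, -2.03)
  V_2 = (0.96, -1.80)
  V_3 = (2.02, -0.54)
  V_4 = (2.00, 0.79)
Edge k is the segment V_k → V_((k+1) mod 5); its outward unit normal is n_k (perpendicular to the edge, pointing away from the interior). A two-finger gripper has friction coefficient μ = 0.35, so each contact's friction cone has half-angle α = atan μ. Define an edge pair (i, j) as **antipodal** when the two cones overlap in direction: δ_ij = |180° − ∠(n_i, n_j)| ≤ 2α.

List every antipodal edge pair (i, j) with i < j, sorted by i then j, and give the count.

α = atan 0.35 = 19.29°;  2α = 38.58°
n_0 = (-0.9819, +0.1896)
n_1 = (+0.1577, -0.9875)
n_2 = (+0.7652, -0.6438)
n_3 = (+0.9999, +0.0150)
n_4 = (+0.6008, +0.7994)
  (0,1): δ = 69.99°  ·
  (0,2): δ = 29.14°  ✓
  (0,3): δ = 11.79°  ✓
  (0,4): δ = 64.01°  ·
  (1,2): δ = 139.15°  ·
  (1,3): δ = 98.21°  ·
  (1,4): δ = 46.00°  ·
  (2,3): δ = 139.07°  ·
  (2,4): δ = 86.85°  ·
  (3,4): δ = 127.79°  ·
antipodal pairs: 2

count = 2; pairs: (0,2), (0,3)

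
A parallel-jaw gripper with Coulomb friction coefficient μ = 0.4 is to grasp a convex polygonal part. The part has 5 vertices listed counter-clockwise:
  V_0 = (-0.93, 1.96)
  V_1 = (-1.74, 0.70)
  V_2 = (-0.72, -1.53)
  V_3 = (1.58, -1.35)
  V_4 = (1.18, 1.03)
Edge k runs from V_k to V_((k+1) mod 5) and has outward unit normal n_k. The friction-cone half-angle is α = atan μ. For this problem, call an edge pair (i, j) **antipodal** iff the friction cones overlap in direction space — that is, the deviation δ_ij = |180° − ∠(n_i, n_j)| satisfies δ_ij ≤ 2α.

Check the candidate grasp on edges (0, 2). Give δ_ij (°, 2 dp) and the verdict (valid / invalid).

δ = 52.79°, invalid

α = atan 0.4 = 21.80°;  2α = 43.60°
edge 0: e_0 = (-0.81, -1.26);  n_0 = (-0.8412, +0.5408)
edge 2: e_2 = (+2.30, +0.18);  n_2 = (+0.0780, -0.9970)
∠(n_0, n_2) = 127.21°
δ = |180° − 127.21°| = 52.79°
52.79° > 2α = 43.60°  →  invalid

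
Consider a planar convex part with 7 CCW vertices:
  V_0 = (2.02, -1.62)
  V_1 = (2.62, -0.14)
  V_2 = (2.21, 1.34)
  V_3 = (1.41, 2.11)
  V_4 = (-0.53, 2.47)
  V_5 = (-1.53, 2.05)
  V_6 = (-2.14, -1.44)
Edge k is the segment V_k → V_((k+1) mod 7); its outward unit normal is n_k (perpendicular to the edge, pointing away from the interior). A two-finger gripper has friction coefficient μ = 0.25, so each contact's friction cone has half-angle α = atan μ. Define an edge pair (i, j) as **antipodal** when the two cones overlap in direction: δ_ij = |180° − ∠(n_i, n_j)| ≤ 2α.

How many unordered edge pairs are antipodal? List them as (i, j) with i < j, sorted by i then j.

α = atan 0.25 = 14.04°;  2α = 28.07°
n_0 = (+0.9267, -0.3757)
n_1 = (+0.9637, +0.2670)
n_2 = (+0.6935, +0.7205)
n_3 = (+0.1825, +0.9832)
n_4 = (-0.3872, +0.9220)
n_5 = (-0.9851, +0.1722)
n_6 = (-0.0432, -0.9991)
  (0,1): δ = 142.45°  ·
  (0,2): δ = 111.84°  ·
  (0,3): δ = 78.44°  ·
  (0,4): δ = 45.15°  ·
  (0,5): δ = 12.15°  ✓
  (0,6): δ = 109.59°  ·
  (1,2): δ = 149.39°  ·
  (1,3): δ = 116.00°  ·
  (1,4): δ = 82.70°  ·
  (1,5): δ = 25.40°  ✓
  (1,6): δ = 72.04°  ·
  (2,3): δ = 146.61°  ·
  (2,4): δ = 113.31°  ·
  (2,5): δ = 56.01°  ·
  (2,6): δ = 41.43°  ·
  (3,4): δ = 146.70°  ·
  (3,5): δ = 89.40°  ·
  (3,6): δ = 8.04°  ✓
  (4,5): δ = 122.70°  ·
  (4,6): δ = 25.26°  ✓
  (5,6): δ = 82.56°  ·
antipodal pairs: 4

count = 4; pairs: (0,5), (1,5), (3,6), (4,6)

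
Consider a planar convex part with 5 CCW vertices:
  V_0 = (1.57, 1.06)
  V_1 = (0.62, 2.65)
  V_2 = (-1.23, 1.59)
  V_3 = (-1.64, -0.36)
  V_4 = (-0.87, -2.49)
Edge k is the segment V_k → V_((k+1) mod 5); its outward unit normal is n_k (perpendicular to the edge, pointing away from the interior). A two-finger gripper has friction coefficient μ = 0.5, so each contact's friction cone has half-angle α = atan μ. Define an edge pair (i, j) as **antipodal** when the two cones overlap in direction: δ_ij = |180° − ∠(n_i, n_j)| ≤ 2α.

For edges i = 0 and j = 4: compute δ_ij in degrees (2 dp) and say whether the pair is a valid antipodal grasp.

α = atan 0.5 = 26.57°;  2α = 53.13°
edge 0: e_0 = (-0.95, +1.59);  n_0 = (+0.8584, +0.5129)
edge 4: e_4 = (+2.44, +3.55);  n_4 = (+0.8241, -0.5664)
∠(n_0, n_4) = 65.36°
δ = |180° − 65.36°| = 114.64°
114.64° > 2α = 53.13°  →  invalid

δ = 114.64°, invalid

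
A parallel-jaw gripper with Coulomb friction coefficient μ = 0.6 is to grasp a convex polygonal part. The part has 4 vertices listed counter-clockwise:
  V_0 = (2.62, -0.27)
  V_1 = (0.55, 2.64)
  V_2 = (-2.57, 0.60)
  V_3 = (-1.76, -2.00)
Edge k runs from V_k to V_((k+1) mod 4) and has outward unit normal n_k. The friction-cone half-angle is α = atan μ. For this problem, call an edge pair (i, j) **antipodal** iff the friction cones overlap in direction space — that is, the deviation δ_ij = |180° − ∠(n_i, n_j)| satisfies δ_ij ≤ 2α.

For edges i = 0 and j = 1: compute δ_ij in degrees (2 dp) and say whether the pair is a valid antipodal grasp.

δ = 92.25°, invalid

α = atan 0.6 = 30.96°;  2α = 61.93°
edge 0: e_0 = (-2.07, +2.91);  n_0 = (+0.8149, +0.5796)
edge 1: e_1 = (-3.12, -2.04);  n_1 = (-0.5472, +0.8370)
∠(n_0, n_1) = 87.75°
δ = |180° − 87.75°| = 92.25°
92.25° > 2α = 61.93°  →  invalid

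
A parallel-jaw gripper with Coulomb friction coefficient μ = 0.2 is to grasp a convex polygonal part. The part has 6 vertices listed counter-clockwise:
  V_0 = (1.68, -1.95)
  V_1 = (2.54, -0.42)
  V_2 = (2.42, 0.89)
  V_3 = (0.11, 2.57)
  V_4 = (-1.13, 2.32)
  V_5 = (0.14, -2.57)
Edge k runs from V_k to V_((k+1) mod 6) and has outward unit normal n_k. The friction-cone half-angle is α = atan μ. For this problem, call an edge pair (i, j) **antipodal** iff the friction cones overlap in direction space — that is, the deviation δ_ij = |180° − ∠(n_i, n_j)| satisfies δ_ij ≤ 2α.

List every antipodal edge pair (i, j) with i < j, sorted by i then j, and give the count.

count = 2; pairs: (1,4), (3,5)

α = atan 0.2 = 11.31°;  2α = 22.62°
n_0 = (+0.8717, -0.4900)
n_1 = (+0.9958, +0.0912)
n_2 = (+0.5882, +0.8087)
n_3 = (-0.1976, +0.9803)
n_4 = (-0.9679, -0.2514)
n_5 = (+0.3735, -0.9276)
  (0,1): δ = 145.43°  ·
  (0,2): δ = 96.69°  ·
  (0,3): δ = 49.26°  ·
  (0,4): δ = 43.90°  ·
  (0,5): δ = 141.27°  ·
  (1,2): δ = 131.26°  ·
  (1,3): δ = 83.84°  ·
  (1,4): δ = 9.32°  ✓
  (1,5): δ = 106.70°  ·
  (2,3): δ = 132.57°  ·
  (2,4): δ = 39.41°  ·
  (2,5): δ = 57.96°  ·
  (3,4): δ = 86.84°  ·
  (3,5): δ = 10.53°  ✓
  (4,5): δ = 82.63°  ·
antipodal pairs: 2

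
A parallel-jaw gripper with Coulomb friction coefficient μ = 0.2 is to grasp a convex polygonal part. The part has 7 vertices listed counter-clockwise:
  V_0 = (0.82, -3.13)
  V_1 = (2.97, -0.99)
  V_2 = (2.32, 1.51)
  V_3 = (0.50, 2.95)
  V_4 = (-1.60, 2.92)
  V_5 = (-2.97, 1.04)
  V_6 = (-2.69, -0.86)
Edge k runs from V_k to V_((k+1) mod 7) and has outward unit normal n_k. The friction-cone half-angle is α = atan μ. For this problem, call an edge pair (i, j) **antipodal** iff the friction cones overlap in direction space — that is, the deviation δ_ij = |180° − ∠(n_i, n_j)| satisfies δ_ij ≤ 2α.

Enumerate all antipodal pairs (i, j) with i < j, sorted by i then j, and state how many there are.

count = 3; pairs: (0,4), (1,5), (2,6)

α = atan 0.2 = 11.31°;  2α = 22.62°
n_0 = (+0.7055, -0.7088)
n_1 = (+0.9678, +0.2516)
n_2 = (+0.6205, +0.7842)
n_3 = (-0.0143, +0.9999)
n_4 = (-0.8082, +0.5889)
n_5 = (-0.9893, -0.1458)
n_6 = (-0.5431, -0.8397)
  (0,1): δ = 120.29°  ·
  (0,2): δ = 83.22°  ·
  (0,3): δ = 44.05°  ·
  (0,4): δ = 9.05°  ✓
  (0,5): δ = 53.52°  ·
  (0,6): δ = 102.24°  ·
  (1,2): δ = 142.93°  ·
  (1,3): δ = 103.76°  ·
  (1,4): δ = 50.66°  ·
  (1,5): δ = 6.19°  ✓
  (1,6): δ = 42.53°  ·
  (2,3): δ = 140.83°  ·
  (2,4): δ = 87.73°  ·
  (2,5): δ = 43.27°  ·
  (2,6): δ = 5.46°  ✓
  (3,4): δ = 126.90°  ·
  (3,5): δ = 82.44°  ·
  (3,6): δ = 33.71°  ·
  (4,5): δ = 135.54°  ·
  (4,6): δ = 86.81°  ·
  (5,6): δ = 131.27°  ·
antipodal pairs: 3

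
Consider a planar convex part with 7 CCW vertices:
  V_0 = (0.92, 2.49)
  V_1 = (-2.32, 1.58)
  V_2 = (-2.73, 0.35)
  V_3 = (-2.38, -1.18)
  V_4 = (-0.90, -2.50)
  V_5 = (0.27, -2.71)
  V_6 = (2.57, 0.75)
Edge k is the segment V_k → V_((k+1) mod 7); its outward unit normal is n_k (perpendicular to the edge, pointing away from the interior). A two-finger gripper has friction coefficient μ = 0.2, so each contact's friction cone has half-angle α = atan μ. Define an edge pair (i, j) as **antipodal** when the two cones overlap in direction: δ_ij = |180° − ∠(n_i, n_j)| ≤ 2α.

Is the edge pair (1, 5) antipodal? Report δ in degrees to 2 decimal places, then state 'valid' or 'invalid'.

α = atan 0.2 = 11.31°;  2α = 22.62°
edge 1: e_1 = (-0.41, -1.23);  n_1 = (-0.9487, +0.3162)
edge 5: e_5 = (+2.30, +3.46);  n_5 = (+0.8328, -0.5536)
∠(n_1, n_5) = 164.82°
δ = |180° − 164.82°| = 15.18°
15.18° ≤ 2α = 22.62°  →  valid

δ = 15.18°, valid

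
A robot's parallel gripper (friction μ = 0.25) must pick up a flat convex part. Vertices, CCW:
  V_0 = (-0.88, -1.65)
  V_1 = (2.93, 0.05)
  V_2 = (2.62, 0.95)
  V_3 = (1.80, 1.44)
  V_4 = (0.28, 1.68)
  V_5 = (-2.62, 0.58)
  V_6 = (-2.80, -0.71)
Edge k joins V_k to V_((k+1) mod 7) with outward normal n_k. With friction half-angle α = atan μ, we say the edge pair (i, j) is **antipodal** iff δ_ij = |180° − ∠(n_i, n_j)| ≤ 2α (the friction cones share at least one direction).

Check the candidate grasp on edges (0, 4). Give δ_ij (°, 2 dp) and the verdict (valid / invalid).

δ = 3.27°, valid

α = atan 0.25 = 14.04°;  2α = 28.07°
edge 0: e_0 = (+3.81, +1.70);  n_0 = (+0.4075, -0.9132)
edge 4: e_4 = (-2.90, -1.10);  n_4 = (-0.3547, +0.9350)
∠(n_0, n_4) = 176.73°
δ = |180° − 176.73°| = 3.27°
3.27° ≤ 2α = 28.07°  →  valid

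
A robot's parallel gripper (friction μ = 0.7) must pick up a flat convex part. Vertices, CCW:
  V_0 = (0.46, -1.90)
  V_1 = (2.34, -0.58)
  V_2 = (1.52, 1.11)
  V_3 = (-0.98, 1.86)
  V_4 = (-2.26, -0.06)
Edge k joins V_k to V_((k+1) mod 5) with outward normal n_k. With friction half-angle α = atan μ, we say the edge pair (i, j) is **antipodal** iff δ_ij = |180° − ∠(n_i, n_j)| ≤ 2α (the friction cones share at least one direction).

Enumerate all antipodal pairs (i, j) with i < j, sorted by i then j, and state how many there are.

α = atan 0.7 = 34.99°;  2α = 69.98°
n_0 = (+0.5746, -0.8184)
n_1 = (+0.8997, +0.4365)
n_2 = (+0.2873, +0.9578)
n_3 = (-0.8321, +0.5547)
n_4 = (-0.5603, -0.8283)
  (0,1): δ = 99.19°  ·
  (0,2): δ = 51.77°  ✓
  (0,3): δ = 21.24°  ✓
  (0,4): δ = 110.85°  ·
  (1,2): δ = 132.58°  ·
  (1,3): δ = 59.57°  ✓
  (1,4): δ = 30.04°  ✓
  (2,3): δ = 106.99°  ·
  (2,4): δ = 17.38°  ✓
  (3,4): δ = 90.39°  ·
antipodal pairs: 5

count = 5; pairs: (0,2), (0,3), (1,3), (1,4), (2,4)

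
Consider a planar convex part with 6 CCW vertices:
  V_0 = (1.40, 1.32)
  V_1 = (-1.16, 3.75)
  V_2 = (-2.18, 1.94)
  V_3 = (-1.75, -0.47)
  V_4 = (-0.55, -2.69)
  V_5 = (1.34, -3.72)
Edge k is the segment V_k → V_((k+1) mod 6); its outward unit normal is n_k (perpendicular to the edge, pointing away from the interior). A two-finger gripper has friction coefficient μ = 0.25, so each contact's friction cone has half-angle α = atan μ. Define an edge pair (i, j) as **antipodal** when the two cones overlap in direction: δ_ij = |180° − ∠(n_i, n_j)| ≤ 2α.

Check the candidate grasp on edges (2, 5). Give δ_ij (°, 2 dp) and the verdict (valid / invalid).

δ = 10.80°, valid

α = atan 0.25 = 14.04°;  2α = 28.07°
edge 2: e_2 = (+0.43, -2.41);  n_2 = (-0.9845, -0.1756)
edge 5: e_5 = (+0.06, +5.04);  n_5 = (+0.9999, -0.0119)
∠(n_2, n_5) = 169.20°
δ = |180° − 169.20°| = 10.80°
10.80° ≤ 2α = 28.07°  →  valid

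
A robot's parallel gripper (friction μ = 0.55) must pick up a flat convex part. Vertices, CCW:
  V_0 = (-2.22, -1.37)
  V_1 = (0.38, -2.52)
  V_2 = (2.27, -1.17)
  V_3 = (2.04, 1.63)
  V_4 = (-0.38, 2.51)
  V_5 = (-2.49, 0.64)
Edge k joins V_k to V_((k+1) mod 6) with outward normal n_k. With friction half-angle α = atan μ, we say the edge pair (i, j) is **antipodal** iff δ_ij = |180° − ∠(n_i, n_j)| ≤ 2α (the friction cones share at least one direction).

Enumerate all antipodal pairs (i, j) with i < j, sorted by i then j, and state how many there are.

count = 5; pairs: (0,3), (1,3), (1,4), (2,4), (2,5)

α = atan 0.55 = 28.81°;  2α = 57.62°
n_0 = (-0.4045, -0.9145)
n_1 = (+0.5812, -0.8137)
n_2 = (+0.9966, +0.0819)
n_3 = (+0.3417, +0.9398)
n_4 = (-0.6633, +0.7484)
n_5 = (-0.9911, -0.1331)
  (0,1): δ = 120.60°  ·
  (0,2): δ = 61.44°  ·
  (0,3): δ = 3.88°  ✓
  (0,4): δ = 65.41°  ·
  (0,5): δ = 121.51°  ·
  (1,2): δ = 120.84°  ·
  (1,3): δ = 55.52°  ✓
  (1,4): δ = 6.01°  ✓
  (1,5): δ = 62.11°  ·
  (2,3): δ = 114.68°  ·
  (2,4): δ = 53.15°  ✓
  (2,5): δ = 2.95°  ✓
  (3,4): δ = 118.47°  ·
  (3,5): δ = 62.37°  ·
  (4,5): δ = 123.90°  ·
antipodal pairs: 5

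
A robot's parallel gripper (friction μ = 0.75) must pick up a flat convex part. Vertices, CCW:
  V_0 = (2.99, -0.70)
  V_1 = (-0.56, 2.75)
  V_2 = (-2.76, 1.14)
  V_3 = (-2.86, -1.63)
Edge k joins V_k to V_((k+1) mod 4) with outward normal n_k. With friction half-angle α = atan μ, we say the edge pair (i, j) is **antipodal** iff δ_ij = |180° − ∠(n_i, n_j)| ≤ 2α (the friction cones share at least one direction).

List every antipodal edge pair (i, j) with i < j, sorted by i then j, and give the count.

count = 3; pairs: (0,2), (0,3), (1,3)

α = atan 0.75 = 36.87°;  2α = 73.74°
n_0 = (+0.6969, +0.7171)
n_1 = (-0.5906, +0.8070)
n_2 = (-0.9993, +0.0361)
n_3 = (+0.1570, -0.9876)
  (0,1): δ = 99.62°  ·
  (0,2): δ = 47.89°  ✓
  (0,3): δ = 53.21°  ✓
  (1,2): δ = 128.26°  ·
  (1,3): δ = 27.16°  ✓
  (2,3): δ = 78.90°  ·
antipodal pairs: 3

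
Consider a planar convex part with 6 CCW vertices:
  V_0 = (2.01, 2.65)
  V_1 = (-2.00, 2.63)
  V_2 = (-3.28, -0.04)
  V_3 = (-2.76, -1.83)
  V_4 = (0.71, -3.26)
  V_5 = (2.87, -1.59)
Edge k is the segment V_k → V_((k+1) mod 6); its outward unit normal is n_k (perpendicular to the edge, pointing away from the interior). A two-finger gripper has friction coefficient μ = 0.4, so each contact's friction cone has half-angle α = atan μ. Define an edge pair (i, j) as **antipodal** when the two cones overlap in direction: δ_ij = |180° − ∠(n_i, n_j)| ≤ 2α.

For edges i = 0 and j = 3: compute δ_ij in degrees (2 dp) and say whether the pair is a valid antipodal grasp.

α = atan 0.4 = 21.80°;  2α = 43.60°
edge 0: e_0 = (-4.01, -0.02);  n_0 = (-0.0050, +1.0000)
edge 3: e_3 = (+3.47, -1.43);  n_3 = (-0.3810, -0.9246)
∠(n_0, n_3) = 157.32°
δ = |180° − 157.32°| = 22.68°
22.68° ≤ 2α = 43.60°  →  valid

δ = 22.68°, valid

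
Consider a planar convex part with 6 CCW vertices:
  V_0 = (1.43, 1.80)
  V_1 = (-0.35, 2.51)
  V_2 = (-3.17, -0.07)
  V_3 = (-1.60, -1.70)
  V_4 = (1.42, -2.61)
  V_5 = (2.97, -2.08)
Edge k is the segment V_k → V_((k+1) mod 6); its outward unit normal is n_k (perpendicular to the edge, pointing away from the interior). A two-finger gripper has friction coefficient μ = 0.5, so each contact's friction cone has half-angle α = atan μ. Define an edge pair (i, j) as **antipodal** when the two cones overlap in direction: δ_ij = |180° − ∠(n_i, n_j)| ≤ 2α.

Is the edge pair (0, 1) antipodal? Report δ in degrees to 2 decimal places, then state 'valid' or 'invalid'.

α = atan 0.5 = 26.57°;  2α = 53.13°
edge 0: e_0 = (-1.78, +0.71);  n_0 = (+0.3705, +0.9288)
edge 1: e_1 = (-2.82, -2.58);  n_1 = (-0.6750, +0.7378)
∠(n_0, n_1) = 64.20°
δ = |180° − 64.20°| = 115.80°
115.80° > 2α = 53.13°  →  invalid

δ = 115.80°, invalid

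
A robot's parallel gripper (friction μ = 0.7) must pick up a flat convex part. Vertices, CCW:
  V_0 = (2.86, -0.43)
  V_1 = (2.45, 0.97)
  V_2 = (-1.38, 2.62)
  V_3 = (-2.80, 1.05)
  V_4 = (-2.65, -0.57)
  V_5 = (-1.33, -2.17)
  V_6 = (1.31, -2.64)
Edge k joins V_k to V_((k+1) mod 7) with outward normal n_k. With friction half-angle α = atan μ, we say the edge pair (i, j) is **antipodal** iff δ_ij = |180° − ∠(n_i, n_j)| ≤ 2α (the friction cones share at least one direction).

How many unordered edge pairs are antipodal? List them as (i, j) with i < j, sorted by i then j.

α = atan 0.7 = 34.99°;  2α = 69.98°
n_0 = (+0.9597, +0.2811)
n_1 = (+0.3957, +0.9184)
n_2 = (-0.7416, +0.6708)
n_3 = (-0.9957, -0.0922)
n_4 = (-0.7714, -0.6364)
n_5 = (-0.1753, -0.9845)
n_6 = (+0.8187, -0.5742)
  (0,1): δ = 129.63°  ·
  (0,2): δ = 58.45°  ✓
  (0,3): δ = 11.03°  ✓
  (0,4): δ = 23.20°  ✓
  (0,5): δ = 63.58°  ✓
  (0,6): δ = 128.63°  ·
  (1,2): δ = 108.82°  ·
  (1,3): δ = 61.40°  ✓
  (1,4): δ = 27.17°  ✓
  (1,5): δ = 13.21°  ✓
  (1,6): δ = 78.26°  ·
  (2,3): δ = 132.58°  ·
  (2,4): δ = 98.35°  ·
  (2,5): δ = 57.97°  ✓
  (2,6): δ = 7.08°  ✓
  (3,4): δ = 145.77°  ·
  (3,5): δ = 105.38°  ·
  (3,6): δ = 40.33°  ✓
  (4,5): δ = 139.62°  ·
  (4,6): δ = 74.57°  ·
  (5,6): δ = 114.95°  ·
antipodal pairs: 10

count = 10; pairs: (0,2), (0,3), (0,4), (0,5), (1,3), (1,4), (1,5), (2,5), (2,6), (3,6)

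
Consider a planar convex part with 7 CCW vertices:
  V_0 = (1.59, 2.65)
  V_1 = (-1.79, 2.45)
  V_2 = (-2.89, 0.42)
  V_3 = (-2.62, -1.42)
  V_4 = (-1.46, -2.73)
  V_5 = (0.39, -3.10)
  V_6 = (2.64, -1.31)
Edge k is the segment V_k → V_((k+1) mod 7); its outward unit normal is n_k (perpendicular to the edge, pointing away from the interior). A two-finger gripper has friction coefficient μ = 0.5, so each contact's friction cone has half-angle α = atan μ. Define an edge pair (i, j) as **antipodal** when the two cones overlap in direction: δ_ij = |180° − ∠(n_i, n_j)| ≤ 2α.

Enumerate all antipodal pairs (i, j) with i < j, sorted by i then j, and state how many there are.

α = atan 0.5 = 26.57°;  2α = 53.13°
n_0 = (-0.0591, +0.9983)
n_1 = (-0.8792, +0.4764)
n_2 = (-0.9894, -0.1452)
n_3 = (-0.7487, -0.6629)
n_4 = (-0.1961, -0.9806)
n_5 = (+0.6226, -0.7826)
n_6 = (+0.9666, +0.2563)
  (0,1): δ = 121.84°  ·
  (0,2): δ = 85.04°  ·
  (0,3): δ = 51.86°  ✓
  (0,4): δ = 14.70°  ✓
  (0,5): δ = 35.12°  ✓
  (0,6): δ = 101.46°  ·
  (1,2): δ = 143.20°  ·
  (1,3): δ = 110.02°  ·
  (1,4): δ = 72.86°  ·
  (1,5): δ = 23.04°  ✓
  (1,6): δ = 43.30°  ✓
  (2,3): δ = 146.82°  ·
  (2,4): δ = 109.66°  ·
  (2,5): δ = 59.84°  ·
  (2,6): δ = 6.50°  ✓
  (3,4): δ = 142.83°  ·
  (3,5): δ = 93.02°  ·
  (3,6): δ = 26.67°  ✓
  (4,5): δ = 130.19°  ·
  (4,6): δ = 63.84°  ·
  (5,6): δ = 113.65°  ·
antipodal pairs: 7

count = 7; pairs: (0,3), (0,4), (0,5), (1,5), (1,6), (2,6), (3,6)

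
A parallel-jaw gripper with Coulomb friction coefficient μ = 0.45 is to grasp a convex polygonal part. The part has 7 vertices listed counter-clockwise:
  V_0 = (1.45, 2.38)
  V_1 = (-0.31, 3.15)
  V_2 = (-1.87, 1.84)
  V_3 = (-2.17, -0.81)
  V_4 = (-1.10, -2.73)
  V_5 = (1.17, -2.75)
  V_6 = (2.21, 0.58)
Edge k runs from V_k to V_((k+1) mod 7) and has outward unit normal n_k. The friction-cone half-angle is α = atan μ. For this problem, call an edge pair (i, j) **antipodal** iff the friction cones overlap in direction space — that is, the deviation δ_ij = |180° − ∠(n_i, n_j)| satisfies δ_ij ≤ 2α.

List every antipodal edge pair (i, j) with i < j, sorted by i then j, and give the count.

count = 8; pairs: (0,3), (0,4), (1,4), (1,5), (2,5), (2,6), (3,5), (3,6)

α = atan 0.45 = 24.23°;  2α = 48.46°
n_0 = (+0.4008, +0.9162)
n_1 = (-0.6431, +0.7658)
n_2 = (-0.9937, +0.1125)
n_3 = (-0.8735, -0.4868)
n_4 = (-0.0088, -1.0000)
n_5 = (+0.9545, -0.2981)
n_6 = (+0.9212, +0.3890)
  (0,1): δ = 116.35°  ·
  (0,2): δ = 72.83°  ·
  (0,3): δ = 37.24°  ✓
  (0,4): δ = 23.12°  ✓
  (0,5): δ = 96.29°  ·
  (0,6): δ = 136.52°  ·
  (1,2): δ = 136.48°  ·
  (1,3): δ = 100.89°  ·
  (1,4): δ = 40.53°  ✓
  (1,5): δ = 32.63°  ✓
  (1,6): δ = 72.87°  ·
  (2,3): δ = 144.41°  ·
  (2,4): δ = 84.05°  ·
  (2,5): δ = 10.89°  ✓
  (2,6): δ = 29.35°  ✓
  (3,4): δ = 119.64°  ·
  (3,5): δ = 46.47°  ✓
  (3,6): δ = 6.24°  ✓
  (4,5): δ = 106.84°  ·
  (4,6): δ = 66.60°  ·
  (5,6): δ = 139.77°  ·
antipodal pairs: 8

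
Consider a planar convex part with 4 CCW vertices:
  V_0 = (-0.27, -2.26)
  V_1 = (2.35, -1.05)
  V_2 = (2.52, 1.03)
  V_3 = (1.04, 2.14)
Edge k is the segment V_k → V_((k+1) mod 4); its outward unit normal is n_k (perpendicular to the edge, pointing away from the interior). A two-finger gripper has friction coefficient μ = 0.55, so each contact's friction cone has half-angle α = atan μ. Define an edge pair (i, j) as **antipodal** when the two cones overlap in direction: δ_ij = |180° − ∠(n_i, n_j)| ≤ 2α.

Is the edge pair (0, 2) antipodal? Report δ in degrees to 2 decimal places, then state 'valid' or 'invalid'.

α = atan 0.55 = 28.81°;  2α = 57.62°
edge 0: e_0 = (+2.62, +1.21);  n_0 = (+0.4193, -0.9079)
edge 2: e_2 = (-1.48, +1.11);  n_2 = (+0.6000, +0.8000)
∠(n_0, n_2) = 118.34°
δ = |180° − 118.34°| = 61.66°
61.66° > 2α = 57.62°  →  invalid

δ = 61.66°, invalid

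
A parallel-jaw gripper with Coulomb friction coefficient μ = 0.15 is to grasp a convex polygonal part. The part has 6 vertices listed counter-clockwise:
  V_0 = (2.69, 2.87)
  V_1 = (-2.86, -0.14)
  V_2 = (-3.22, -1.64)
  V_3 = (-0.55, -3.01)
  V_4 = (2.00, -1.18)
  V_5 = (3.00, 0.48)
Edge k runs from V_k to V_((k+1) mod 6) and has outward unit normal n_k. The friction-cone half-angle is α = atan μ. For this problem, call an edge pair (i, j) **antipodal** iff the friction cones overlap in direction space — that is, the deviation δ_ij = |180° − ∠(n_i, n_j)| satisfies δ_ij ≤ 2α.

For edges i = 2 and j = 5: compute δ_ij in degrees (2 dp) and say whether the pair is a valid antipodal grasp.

δ = 55.45°, invalid

α = atan 0.15 = 8.53°;  2α = 17.06°
edge 2: e_2 = (+2.67, -1.37);  n_2 = (-0.4565, -0.8897)
edge 5: e_5 = (-0.31, +2.39);  n_5 = (+0.9917, +0.1286)
∠(n_2, n_5) = 124.55°
δ = |180° − 124.55°| = 55.45°
55.45° > 2α = 17.06°  →  invalid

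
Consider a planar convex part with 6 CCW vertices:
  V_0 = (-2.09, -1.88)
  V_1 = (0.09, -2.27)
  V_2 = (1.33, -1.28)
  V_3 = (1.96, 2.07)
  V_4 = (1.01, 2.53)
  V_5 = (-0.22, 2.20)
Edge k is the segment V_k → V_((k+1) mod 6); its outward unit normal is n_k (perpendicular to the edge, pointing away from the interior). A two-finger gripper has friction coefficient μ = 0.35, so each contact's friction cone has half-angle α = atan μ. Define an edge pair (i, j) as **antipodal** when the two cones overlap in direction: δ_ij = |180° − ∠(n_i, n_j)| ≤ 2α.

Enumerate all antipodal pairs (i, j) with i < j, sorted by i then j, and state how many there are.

count = 5; pairs: (0,3), (0,4), (1,4), (1,5), (2,5)

α = atan 0.35 = 19.29°;  2α = 38.58°
n_0 = (-0.1761, -0.9844)
n_1 = (+0.6239, -0.7815)
n_2 = (+0.9828, -0.1848)
n_3 = (+0.4358, +0.9000)
n_4 = (-0.2591, +0.9658)
n_5 = (-0.9091, +0.4167)
  (0,1): δ = 131.25°  ·
  (0,2): δ = 90.51°  ·
  (0,3): δ = 15.69°  ✓
  (0,4): δ = 25.16°  ✓
  (0,5): δ = 75.52°  ·
  (1,2): δ = 139.25°  ·
  (1,3): δ = 64.44°  ·
  (1,4): δ = 23.59°  ✓
  (1,5): δ = 26.77°  ✓
  (2,3): δ = 105.19°  ·
  (2,4): δ = 64.33°  ·
  (2,5): δ = 13.97°  ✓
  (3,4): δ = 139.14°  ·
  (3,5): δ = 88.79°  ·
  (4,5): δ = 129.64°  ·
antipodal pairs: 5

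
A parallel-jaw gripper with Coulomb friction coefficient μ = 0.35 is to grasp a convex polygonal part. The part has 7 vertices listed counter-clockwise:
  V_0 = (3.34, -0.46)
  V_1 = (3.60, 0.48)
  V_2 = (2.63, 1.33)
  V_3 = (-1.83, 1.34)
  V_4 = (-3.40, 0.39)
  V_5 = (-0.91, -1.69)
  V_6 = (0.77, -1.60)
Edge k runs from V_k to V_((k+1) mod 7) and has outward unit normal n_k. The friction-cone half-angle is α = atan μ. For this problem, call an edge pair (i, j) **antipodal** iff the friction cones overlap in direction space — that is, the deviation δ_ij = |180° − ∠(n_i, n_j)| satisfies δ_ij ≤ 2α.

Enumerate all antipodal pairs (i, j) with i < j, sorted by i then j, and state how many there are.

α = atan 0.35 = 19.29°;  2α = 38.58°
n_0 = (+0.9638, -0.2666)
n_1 = (+0.6591, +0.7521)
n_2 = (+0.0022, +1.0000)
n_3 = (-0.5177, +0.8556)
n_4 = (-0.6411, -0.7675)
n_5 = (+0.0535, -0.9986)
n_6 = (+0.4055, -0.9141)
  (0,1): δ = 115.77°  ·
  (0,2): δ = 74.67°  ·
  (0,3): δ = 43.36°  ·
  (0,4): δ = 65.59°  ·
  (0,5): δ = 108.53°  ·
  (0,6): δ = 129.38°  ·
  (1,2): δ = 138.90°  ·
  (1,3): δ = 107.59°  ·
  (1,4): δ = 1.35°  ✓
  (1,5): δ = 44.29°  ·
  (1,6): δ = 65.15°  ·
  (2,3): δ = 148.69°  ·
  (2,4): δ = 39.74°  ·
  (2,5): δ = 3.19°  ✓
  (2,6): δ = 24.05°  ✓
  (3,4): δ = 71.05°  ·
  (3,5): δ = 28.11°  ✓
  (3,6): δ = 7.26°  ✓
  (4,5): δ = 137.06°  ·
  (4,6): δ = 116.21°  ·
  (5,6): δ = 159.15°  ·
antipodal pairs: 5

count = 5; pairs: (1,4), (2,5), (2,6), (3,5), (3,6)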